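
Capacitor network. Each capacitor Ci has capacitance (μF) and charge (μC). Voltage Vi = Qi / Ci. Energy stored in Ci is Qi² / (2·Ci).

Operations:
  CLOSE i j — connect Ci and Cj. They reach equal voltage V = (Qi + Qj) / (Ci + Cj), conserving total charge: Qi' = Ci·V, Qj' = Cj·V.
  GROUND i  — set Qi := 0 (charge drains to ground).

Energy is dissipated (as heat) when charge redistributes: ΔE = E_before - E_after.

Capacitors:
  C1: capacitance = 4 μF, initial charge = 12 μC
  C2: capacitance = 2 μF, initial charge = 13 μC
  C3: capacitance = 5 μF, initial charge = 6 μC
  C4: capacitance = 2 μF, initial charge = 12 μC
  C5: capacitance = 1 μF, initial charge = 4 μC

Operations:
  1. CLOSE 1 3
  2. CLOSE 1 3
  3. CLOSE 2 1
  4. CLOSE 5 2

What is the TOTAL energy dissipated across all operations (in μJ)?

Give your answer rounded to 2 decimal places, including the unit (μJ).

Initial: C1(4μF, Q=12μC, V=3.00V), C2(2μF, Q=13μC, V=6.50V), C3(5μF, Q=6μC, V=1.20V), C4(2μF, Q=12μC, V=6.00V), C5(1μF, Q=4μC, V=4.00V)
Op 1: CLOSE 1-3: Q_total=18.00, C_total=9.00, V=2.00; Q1=8.00, Q3=10.00; dissipated=3.600
Op 2: CLOSE 1-3: Q_total=18.00, C_total=9.00, V=2.00; Q1=8.00, Q3=10.00; dissipated=0.000
Op 3: CLOSE 2-1: Q_total=21.00, C_total=6.00, V=3.50; Q2=7.00, Q1=14.00; dissipated=13.500
Op 4: CLOSE 5-2: Q_total=11.00, C_total=3.00, V=3.67; Q5=3.67, Q2=7.33; dissipated=0.083
Total dissipated: 17.183 μJ

Answer: 17.18 μJ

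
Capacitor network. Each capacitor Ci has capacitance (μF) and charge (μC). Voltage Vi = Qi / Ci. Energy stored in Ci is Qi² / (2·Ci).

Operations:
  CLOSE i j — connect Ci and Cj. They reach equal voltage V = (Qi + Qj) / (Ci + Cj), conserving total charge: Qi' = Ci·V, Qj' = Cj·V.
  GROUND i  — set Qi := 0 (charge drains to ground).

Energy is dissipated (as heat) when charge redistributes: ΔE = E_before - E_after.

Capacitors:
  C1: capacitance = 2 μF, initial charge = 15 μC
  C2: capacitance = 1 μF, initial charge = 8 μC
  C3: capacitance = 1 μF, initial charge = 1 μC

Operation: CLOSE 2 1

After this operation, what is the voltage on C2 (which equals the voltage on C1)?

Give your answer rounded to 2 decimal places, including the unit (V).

Initial: C1(2μF, Q=15μC, V=7.50V), C2(1μF, Q=8μC, V=8.00V), C3(1μF, Q=1μC, V=1.00V)
Op 1: CLOSE 2-1: Q_total=23.00, C_total=3.00, V=7.67; Q2=7.67, Q1=15.33; dissipated=0.083

Answer: 7.67 V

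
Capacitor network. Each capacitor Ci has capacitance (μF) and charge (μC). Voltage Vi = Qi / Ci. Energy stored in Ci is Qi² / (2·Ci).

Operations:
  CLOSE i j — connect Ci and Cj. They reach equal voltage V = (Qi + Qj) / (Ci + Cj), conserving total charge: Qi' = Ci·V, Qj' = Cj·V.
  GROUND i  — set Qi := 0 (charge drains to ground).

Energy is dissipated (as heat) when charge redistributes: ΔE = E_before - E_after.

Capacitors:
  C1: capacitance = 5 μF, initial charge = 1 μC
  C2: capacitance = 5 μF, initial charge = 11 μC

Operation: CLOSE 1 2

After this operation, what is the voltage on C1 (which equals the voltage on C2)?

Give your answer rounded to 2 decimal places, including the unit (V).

Initial: C1(5μF, Q=1μC, V=0.20V), C2(5μF, Q=11μC, V=2.20V)
Op 1: CLOSE 1-2: Q_total=12.00, C_total=10.00, V=1.20; Q1=6.00, Q2=6.00; dissipated=5.000

Answer: 1.20 V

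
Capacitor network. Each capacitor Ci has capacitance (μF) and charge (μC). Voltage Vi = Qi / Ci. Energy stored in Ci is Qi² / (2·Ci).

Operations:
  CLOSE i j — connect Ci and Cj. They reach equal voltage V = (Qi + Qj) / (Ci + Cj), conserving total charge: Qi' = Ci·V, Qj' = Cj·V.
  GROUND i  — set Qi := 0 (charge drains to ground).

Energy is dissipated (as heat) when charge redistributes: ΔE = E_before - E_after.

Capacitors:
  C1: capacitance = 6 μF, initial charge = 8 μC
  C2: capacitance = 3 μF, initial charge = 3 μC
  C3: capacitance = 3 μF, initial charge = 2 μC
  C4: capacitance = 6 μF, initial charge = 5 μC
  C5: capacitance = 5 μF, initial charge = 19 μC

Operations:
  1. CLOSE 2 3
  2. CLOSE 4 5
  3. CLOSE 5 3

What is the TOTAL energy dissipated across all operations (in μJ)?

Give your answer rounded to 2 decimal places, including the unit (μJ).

Answer: 13.79 μJ

Derivation:
Initial: C1(6μF, Q=8μC, V=1.33V), C2(3μF, Q=3μC, V=1.00V), C3(3μF, Q=2μC, V=0.67V), C4(6μF, Q=5μC, V=0.83V), C5(5μF, Q=19μC, V=3.80V)
Op 1: CLOSE 2-3: Q_total=5.00, C_total=6.00, V=0.83; Q2=2.50, Q3=2.50; dissipated=0.083
Op 2: CLOSE 4-5: Q_total=24.00, C_total=11.00, V=2.18; Q4=13.09, Q5=10.91; dissipated=12.002
Op 3: CLOSE 5-3: Q_total=13.41, C_total=8.00, V=1.68; Q5=8.38, Q3=5.03; dissipated=1.705
Total dissipated: 13.790 μJ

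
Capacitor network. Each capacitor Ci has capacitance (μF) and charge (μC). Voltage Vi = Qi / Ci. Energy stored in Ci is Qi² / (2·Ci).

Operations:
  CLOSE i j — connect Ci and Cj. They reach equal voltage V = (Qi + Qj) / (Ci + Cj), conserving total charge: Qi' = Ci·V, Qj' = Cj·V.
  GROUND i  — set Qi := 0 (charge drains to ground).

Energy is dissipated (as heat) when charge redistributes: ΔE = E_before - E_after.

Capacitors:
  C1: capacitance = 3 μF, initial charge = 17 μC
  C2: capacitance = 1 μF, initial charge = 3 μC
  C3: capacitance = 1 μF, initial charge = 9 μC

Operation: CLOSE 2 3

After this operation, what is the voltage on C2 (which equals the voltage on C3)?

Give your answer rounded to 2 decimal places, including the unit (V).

Initial: C1(3μF, Q=17μC, V=5.67V), C2(1μF, Q=3μC, V=3.00V), C3(1μF, Q=9μC, V=9.00V)
Op 1: CLOSE 2-3: Q_total=12.00, C_total=2.00, V=6.00; Q2=6.00, Q3=6.00; dissipated=9.000

Answer: 6.00 V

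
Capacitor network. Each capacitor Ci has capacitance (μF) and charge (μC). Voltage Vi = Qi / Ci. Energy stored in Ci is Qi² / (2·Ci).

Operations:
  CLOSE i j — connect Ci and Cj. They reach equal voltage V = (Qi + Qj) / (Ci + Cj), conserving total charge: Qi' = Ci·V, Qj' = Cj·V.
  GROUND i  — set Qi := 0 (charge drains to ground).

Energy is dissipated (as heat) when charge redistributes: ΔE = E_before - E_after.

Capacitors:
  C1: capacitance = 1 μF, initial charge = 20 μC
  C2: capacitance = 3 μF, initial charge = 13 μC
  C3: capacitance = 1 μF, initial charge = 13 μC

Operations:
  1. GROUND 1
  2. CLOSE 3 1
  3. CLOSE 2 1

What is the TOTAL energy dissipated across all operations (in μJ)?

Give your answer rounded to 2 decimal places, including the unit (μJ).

Initial: C1(1μF, Q=20μC, V=20.00V), C2(3μF, Q=13μC, V=4.33V), C3(1μF, Q=13μC, V=13.00V)
Op 1: GROUND 1: Q1=0; energy lost=200.000
Op 2: CLOSE 3-1: Q_total=13.00, C_total=2.00, V=6.50; Q3=6.50, Q1=6.50; dissipated=42.250
Op 3: CLOSE 2-1: Q_total=19.50, C_total=4.00, V=4.88; Q2=14.62, Q1=4.88; dissipated=1.760
Total dissipated: 244.010 μJ

Answer: 244.01 μJ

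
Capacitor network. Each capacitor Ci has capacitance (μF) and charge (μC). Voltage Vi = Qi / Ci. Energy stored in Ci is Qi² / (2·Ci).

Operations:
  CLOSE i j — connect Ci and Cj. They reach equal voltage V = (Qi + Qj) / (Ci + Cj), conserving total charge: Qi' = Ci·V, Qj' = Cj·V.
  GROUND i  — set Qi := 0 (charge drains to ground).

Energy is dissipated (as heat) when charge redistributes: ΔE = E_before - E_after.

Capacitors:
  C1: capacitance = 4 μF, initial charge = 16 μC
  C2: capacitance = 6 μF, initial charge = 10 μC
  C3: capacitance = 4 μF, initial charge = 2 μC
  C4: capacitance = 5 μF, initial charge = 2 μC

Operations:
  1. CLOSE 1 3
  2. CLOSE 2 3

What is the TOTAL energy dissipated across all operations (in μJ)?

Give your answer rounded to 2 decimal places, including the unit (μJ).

Answer: 12.66 μJ

Derivation:
Initial: C1(4μF, Q=16μC, V=4.00V), C2(6μF, Q=10μC, V=1.67V), C3(4μF, Q=2μC, V=0.50V), C4(5μF, Q=2μC, V=0.40V)
Op 1: CLOSE 1-3: Q_total=18.00, C_total=8.00, V=2.25; Q1=9.00, Q3=9.00; dissipated=12.250
Op 2: CLOSE 2-3: Q_total=19.00, C_total=10.00, V=1.90; Q2=11.40, Q3=7.60; dissipated=0.408
Total dissipated: 12.658 μJ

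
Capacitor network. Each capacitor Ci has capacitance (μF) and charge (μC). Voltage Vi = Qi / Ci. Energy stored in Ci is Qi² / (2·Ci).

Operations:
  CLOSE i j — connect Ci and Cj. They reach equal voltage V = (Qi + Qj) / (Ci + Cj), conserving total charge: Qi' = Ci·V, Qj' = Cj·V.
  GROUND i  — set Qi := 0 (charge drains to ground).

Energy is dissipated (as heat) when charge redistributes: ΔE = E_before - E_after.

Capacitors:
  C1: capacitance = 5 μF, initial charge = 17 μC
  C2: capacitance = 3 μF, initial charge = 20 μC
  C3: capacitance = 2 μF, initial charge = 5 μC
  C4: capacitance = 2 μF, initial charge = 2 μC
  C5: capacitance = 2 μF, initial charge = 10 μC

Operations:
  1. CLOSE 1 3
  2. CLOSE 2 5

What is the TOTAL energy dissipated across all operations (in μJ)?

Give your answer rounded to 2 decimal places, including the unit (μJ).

Answer: 2.25 μJ

Derivation:
Initial: C1(5μF, Q=17μC, V=3.40V), C2(3μF, Q=20μC, V=6.67V), C3(2μF, Q=5μC, V=2.50V), C4(2μF, Q=2μC, V=1.00V), C5(2μF, Q=10μC, V=5.00V)
Op 1: CLOSE 1-3: Q_total=22.00, C_total=7.00, V=3.14; Q1=15.71, Q3=6.29; dissipated=0.579
Op 2: CLOSE 2-5: Q_total=30.00, C_total=5.00, V=6.00; Q2=18.00, Q5=12.00; dissipated=1.667
Total dissipated: 2.245 μJ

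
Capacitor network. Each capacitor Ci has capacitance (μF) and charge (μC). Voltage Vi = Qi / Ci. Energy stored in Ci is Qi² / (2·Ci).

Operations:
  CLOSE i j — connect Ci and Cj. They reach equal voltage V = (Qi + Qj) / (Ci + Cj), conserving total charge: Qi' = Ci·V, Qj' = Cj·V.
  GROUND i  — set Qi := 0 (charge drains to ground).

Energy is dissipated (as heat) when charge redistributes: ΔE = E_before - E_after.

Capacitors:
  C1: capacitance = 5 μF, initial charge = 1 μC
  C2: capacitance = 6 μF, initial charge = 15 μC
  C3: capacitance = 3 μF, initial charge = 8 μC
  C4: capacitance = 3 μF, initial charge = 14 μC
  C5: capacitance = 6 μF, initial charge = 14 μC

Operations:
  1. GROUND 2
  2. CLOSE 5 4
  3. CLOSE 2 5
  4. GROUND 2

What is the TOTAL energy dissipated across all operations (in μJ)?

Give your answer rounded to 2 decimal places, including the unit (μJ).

Initial: C1(5μF, Q=1μC, V=0.20V), C2(6μF, Q=15μC, V=2.50V), C3(3μF, Q=8μC, V=2.67V), C4(3μF, Q=14μC, V=4.67V), C5(6μF, Q=14μC, V=2.33V)
Op 1: GROUND 2: Q2=0; energy lost=18.750
Op 2: CLOSE 5-4: Q_total=28.00, C_total=9.00, V=3.11; Q5=18.67, Q4=9.33; dissipated=5.444
Op 3: CLOSE 2-5: Q_total=18.67, C_total=12.00, V=1.56; Q2=9.33, Q5=9.33; dissipated=14.519
Op 4: GROUND 2: Q2=0; energy lost=7.259
Total dissipated: 45.972 μJ

Answer: 45.97 μJ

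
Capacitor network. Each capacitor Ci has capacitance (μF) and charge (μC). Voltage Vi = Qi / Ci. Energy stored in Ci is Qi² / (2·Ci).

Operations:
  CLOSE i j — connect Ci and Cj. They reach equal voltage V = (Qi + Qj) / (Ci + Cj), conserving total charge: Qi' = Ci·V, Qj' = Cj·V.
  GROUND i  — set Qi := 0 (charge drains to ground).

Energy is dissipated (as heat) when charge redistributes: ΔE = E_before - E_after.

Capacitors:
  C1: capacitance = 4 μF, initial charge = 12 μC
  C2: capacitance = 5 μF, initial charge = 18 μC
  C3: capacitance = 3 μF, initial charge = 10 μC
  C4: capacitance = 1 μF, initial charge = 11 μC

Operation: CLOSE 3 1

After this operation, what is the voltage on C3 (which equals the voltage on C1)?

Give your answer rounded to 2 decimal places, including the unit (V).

Initial: C1(4μF, Q=12μC, V=3.00V), C2(5μF, Q=18μC, V=3.60V), C3(3μF, Q=10μC, V=3.33V), C4(1μF, Q=11μC, V=11.00V)
Op 1: CLOSE 3-1: Q_total=22.00, C_total=7.00, V=3.14; Q3=9.43, Q1=12.57; dissipated=0.095

Answer: 3.14 V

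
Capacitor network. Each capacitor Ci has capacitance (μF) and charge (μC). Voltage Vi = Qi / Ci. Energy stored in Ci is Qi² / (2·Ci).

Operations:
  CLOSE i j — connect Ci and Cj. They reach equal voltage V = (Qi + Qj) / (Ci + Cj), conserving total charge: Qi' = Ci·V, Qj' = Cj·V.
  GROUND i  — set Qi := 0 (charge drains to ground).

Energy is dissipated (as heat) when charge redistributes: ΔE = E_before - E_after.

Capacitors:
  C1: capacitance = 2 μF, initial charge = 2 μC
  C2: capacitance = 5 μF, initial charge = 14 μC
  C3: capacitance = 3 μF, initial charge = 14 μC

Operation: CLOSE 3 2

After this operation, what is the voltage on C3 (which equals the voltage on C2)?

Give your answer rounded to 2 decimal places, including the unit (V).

Answer: 3.50 V

Derivation:
Initial: C1(2μF, Q=2μC, V=1.00V), C2(5μF, Q=14μC, V=2.80V), C3(3μF, Q=14μC, V=4.67V)
Op 1: CLOSE 3-2: Q_total=28.00, C_total=8.00, V=3.50; Q3=10.50, Q2=17.50; dissipated=3.267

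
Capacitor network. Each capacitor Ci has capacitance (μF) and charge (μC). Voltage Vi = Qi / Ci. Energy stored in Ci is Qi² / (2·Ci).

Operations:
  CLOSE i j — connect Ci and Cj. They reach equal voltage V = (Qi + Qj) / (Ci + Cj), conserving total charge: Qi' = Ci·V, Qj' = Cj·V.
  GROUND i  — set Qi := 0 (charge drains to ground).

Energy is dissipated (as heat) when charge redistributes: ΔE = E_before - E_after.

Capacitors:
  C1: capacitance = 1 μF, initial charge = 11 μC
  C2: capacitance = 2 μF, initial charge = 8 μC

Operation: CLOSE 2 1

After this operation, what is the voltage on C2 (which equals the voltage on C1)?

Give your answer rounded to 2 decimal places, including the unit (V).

Answer: 6.33 V

Derivation:
Initial: C1(1μF, Q=11μC, V=11.00V), C2(2μF, Q=8μC, V=4.00V)
Op 1: CLOSE 2-1: Q_total=19.00, C_total=3.00, V=6.33; Q2=12.67, Q1=6.33; dissipated=16.333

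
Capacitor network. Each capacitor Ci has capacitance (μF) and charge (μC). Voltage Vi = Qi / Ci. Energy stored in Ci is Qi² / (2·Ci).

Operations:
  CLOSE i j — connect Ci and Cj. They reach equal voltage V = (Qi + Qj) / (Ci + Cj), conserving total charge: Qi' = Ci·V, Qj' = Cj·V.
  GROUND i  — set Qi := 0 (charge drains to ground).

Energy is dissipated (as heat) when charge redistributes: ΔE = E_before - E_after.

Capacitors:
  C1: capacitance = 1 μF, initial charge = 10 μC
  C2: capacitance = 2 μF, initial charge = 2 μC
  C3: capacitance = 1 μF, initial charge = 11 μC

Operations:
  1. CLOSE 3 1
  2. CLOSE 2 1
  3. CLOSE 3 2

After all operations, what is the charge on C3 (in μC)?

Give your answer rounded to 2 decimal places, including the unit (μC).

Initial: C1(1μF, Q=10μC, V=10.00V), C2(2μF, Q=2μC, V=1.00V), C3(1μF, Q=11μC, V=11.00V)
Op 1: CLOSE 3-1: Q_total=21.00, C_total=2.00, V=10.50; Q3=10.50, Q1=10.50; dissipated=0.250
Op 2: CLOSE 2-1: Q_total=12.50, C_total=3.00, V=4.17; Q2=8.33, Q1=4.17; dissipated=30.083
Op 3: CLOSE 3-2: Q_total=18.83, C_total=3.00, V=6.28; Q3=6.28, Q2=12.56; dissipated=13.370
Final charges: Q1=4.17, Q2=12.56, Q3=6.28

Answer: 6.28 μC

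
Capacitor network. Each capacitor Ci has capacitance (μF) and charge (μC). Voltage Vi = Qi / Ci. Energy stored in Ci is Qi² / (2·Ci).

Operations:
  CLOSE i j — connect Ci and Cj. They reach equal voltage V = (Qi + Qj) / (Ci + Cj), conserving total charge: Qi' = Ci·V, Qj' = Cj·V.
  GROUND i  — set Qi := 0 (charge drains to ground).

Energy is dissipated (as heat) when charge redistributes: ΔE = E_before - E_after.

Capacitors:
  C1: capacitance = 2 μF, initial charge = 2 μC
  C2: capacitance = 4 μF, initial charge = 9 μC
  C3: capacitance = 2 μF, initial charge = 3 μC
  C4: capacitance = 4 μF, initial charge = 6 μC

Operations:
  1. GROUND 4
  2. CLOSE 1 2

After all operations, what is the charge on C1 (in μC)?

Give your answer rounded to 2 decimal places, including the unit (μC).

Answer: 3.67 μC

Derivation:
Initial: C1(2μF, Q=2μC, V=1.00V), C2(4μF, Q=9μC, V=2.25V), C3(2μF, Q=3μC, V=1.50V), C4(4μF, Q=6μC, V=1.50V)
Op 1: GROUND 4: Q4=0; energy lost=4.500
Op 2: CLOSE 1-2: Q_total=11.00, C_total=6.00, V=1.83; Q1=3.67, Q2=7.33; dissipated=1.042
Final charges: Q1=3.67, Q2=7.33, Q3=3.00, Q4=0.00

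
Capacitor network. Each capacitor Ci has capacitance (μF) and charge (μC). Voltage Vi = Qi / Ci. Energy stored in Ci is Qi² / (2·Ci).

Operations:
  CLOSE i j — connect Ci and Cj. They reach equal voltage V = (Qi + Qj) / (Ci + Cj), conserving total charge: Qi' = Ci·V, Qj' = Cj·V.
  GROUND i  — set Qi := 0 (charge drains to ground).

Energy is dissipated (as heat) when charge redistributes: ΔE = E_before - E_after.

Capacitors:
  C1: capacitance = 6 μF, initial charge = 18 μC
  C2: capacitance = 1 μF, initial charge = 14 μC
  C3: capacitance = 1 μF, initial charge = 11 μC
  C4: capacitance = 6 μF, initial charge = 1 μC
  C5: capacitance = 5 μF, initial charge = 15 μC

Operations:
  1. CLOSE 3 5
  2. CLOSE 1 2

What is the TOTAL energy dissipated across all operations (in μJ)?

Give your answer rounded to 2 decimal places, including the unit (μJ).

Answer: 78.52 μJ

Derivation:
Initial: C1(6μF, Q=18μC, V=3.00V), C2(1μF, Q=14μC, V=14.00V), C3(1μF, Q=11μC, V=11.00V), C4(6μF, Q=1μC, V=0.17V), C5(5μF, Q=15μC, V=3.00V)
Op 1: CLOSE 3-5: Q_total=26.00, C_total=6.00, V=4.33; Q3=4.33, Q5=21.67; dissipated=26.667
Op 2: CLOSE 1-2: Q_total=32.00, C_total=7.00, V=4.57; Q1=27.43, Q2=4.57; dissipated=51.857
Total dissipated: 78.524 μJ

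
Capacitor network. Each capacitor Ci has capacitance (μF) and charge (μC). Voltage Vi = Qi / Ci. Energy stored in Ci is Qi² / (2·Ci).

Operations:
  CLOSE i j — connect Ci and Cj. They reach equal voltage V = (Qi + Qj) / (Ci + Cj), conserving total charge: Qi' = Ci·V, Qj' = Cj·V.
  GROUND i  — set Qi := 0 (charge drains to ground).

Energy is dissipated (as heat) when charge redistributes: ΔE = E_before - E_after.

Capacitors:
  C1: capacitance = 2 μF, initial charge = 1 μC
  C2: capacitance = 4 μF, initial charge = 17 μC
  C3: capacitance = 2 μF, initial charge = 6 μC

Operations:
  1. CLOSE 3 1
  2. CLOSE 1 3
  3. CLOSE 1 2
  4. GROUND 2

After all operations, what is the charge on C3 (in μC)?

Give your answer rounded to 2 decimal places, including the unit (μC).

Answer: 3.50 μC

Derivation:
Initial: C1(2μF, Q=1μC, V=0.50V), C2(4μF, Q=17μC, V=4.25V), C3(2μF, Q=6μC, V=3.00V)
Op 1: CLOSE 3-1: Q_total=7.00, C_total=4.00, V=1.75; Q3=3.50, Q1=3.50; dissipated=3.125
Op 2: CLOSE 1-3: Q_total=7.00, C_total=4.00, V=1.75; Q1=3.50, Q3=3.50; dissipated=0.000
Op 3: CLOSE 1-2: Q_total=20.50, C_total=6.00, V=3.42; Q1=6.83, Q2=13.67; dissipated=4.167
Op 4: GROUND 2: Q2=0; energy lost=23.347
Final charges: Q1=6.83, Q2=0.00, Q3=3.50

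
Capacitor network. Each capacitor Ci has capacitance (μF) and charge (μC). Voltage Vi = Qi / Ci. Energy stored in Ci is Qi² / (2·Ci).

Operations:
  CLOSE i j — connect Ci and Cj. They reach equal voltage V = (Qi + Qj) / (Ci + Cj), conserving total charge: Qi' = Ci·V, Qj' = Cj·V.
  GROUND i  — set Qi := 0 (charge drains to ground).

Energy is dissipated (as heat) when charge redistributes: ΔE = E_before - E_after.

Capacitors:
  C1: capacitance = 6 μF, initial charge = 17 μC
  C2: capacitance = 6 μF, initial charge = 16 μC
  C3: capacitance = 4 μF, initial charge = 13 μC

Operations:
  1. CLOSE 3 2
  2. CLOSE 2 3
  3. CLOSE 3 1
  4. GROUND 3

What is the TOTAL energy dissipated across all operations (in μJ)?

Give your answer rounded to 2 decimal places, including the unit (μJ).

Answer: 16.77 μJ

Derivation:
Initial: C1(6μF, Q=17μC, V=2.83V), C2(6μF, Q=16μC, V=2.67V), C3(4μF, Q=13μC, V=3.25V)
Op 1: CLOSE 3-2: Q_total=29.00, C_total=10.00, V=2.90; Q3=11.60, Q2=17.40; dissipated=0.408
Op 2: CLOSE 2-3: Q_total=29.00, C_total=10.00, V=2.90; Q2=17.40, Q3=11.60; dissipated=0.000
Op 3: CLOSE 3-1: Q_total=28.60, C_total=10.00, V=2.86; Q3=11.44, Q1=17.16; dissipated=0.005
Op 4: GROUND 3: Q3=0; energy lost=16.359
Total dissipated: 16.773 μJ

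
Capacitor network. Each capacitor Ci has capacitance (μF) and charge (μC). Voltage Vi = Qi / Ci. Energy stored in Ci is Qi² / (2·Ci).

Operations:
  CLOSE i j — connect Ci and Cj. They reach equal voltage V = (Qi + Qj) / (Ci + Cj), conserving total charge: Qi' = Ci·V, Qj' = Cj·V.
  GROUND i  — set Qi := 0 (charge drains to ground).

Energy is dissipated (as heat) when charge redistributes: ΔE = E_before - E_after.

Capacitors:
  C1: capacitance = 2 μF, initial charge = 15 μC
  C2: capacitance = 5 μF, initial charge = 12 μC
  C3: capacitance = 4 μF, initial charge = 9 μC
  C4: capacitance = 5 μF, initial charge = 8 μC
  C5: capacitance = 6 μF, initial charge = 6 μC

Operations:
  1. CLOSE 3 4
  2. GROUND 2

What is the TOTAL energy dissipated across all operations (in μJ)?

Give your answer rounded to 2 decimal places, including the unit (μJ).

Answer: 14.87 μJ

Derivation:
Initial: C1(2μF, Q=15μC, V=7.50V), C2(5μF, Q=12μC, V=2.40V), C3(4μF, Q=9μC, V=2.25V), C4(5μF, Q=8μC, V=1.60V), C5(6μF, Q=6μC, V=1.00V)
Op 1: CLOSE 3-4: Q_total=17.00, C_total=9.00, V=1.89; Q3=7.56, Q4=9.44; dissipated=0.469
Op 2: GROUND 2: Q2=0; energy lost=14.400
Total dissipated: 14.869 μJ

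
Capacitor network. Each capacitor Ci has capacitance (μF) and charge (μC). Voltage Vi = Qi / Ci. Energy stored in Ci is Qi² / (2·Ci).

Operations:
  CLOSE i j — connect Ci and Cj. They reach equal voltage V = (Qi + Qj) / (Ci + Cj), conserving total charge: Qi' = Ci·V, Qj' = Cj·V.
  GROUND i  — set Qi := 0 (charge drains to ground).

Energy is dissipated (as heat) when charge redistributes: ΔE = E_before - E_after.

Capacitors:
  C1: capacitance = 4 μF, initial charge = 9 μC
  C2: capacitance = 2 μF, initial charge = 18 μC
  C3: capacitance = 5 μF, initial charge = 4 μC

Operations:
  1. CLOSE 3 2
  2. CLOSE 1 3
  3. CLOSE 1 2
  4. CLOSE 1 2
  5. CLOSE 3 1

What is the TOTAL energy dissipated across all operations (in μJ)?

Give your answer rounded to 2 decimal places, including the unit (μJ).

Answer: 49.04 μJ

Derivation:
Initial: C1(4μF, Q=9μC, V=2.25V), C2(2μF, Q=18μC, V=9.00V), C3(5μF, Q=4μC, V=0.80V)
Op 1: CLOSE 3-2: Q_total=22.00, C_total=7.00, V=3.14; Q3=15.71, Q2=6.29; dissipated=48.029
Op 2: CLOSE 1-3: Q_total=24.71, C_total=9.00, V=2.75; Q1=10.98, Q3=13.73; dissipated=0.886
Op 3: CLOSE 1-2: Q_total=17.27, C_total=6.00, V=2.88; Q1=11.51, Q2=5.76; dissipated=0.105
Op 4: CLOSE 1-2: Q_total=17.27, C_total=6.00, V=2.88; Q1=11.51, Q2=5.76; dissipated=0.000
Op 5: CLOSE 3-1: Q_total=25.24, C_total=9.00, V=2.80; Q3=14.02, Q1=11.22; dissipated=0.019
Total dissipated: 49.039 μJ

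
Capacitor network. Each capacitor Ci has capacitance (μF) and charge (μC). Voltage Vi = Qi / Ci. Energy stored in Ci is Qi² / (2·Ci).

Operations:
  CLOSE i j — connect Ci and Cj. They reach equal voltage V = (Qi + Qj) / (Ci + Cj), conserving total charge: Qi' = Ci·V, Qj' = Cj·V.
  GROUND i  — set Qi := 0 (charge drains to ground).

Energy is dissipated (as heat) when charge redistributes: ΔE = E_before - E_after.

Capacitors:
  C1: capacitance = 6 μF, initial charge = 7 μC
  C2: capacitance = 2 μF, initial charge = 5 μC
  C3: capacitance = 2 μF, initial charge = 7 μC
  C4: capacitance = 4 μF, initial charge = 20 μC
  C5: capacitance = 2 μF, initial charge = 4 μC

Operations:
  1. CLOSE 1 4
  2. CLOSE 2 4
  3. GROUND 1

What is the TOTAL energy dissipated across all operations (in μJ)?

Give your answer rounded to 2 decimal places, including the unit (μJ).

Initial: C1(6μF, Q=7μC, V=1.17V), C2(2μF, Q=5μC, V=2.50V), C3(2μF, Q=7μC, V=3.50V), C4(4μF, Q=20μC, V=5.00V), C5(2μF, Q=4μC, V=2.00V)
Op 1: CLOSE 1-4: Q_total=27.00, C_total=10.00, V=2.70; Q1=16.20, Q4=10.80; dissipated=17.633
Op 2: CLOSE 2-4: Q_total=15.80, C_total=6.00, V=2.63; Q2=5.27, Q4=10.53; dissipated=0.027
Op 3: GROUND 1: Q1=0; energy lost=21.870
Total dissipated: 39.530 μJ

Answer: 39.53 μJ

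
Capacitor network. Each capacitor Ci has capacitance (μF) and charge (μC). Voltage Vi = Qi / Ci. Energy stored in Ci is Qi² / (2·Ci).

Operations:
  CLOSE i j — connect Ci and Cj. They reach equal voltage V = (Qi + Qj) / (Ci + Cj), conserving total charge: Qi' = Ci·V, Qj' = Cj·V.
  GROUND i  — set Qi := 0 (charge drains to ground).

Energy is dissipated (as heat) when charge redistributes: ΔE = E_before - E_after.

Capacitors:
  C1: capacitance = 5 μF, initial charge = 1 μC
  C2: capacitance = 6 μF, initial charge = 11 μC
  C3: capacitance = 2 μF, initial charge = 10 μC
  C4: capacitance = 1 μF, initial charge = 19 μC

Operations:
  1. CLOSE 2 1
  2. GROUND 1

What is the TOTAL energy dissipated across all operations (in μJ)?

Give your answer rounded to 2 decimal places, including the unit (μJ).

Initial: C1(5μF, Q=1μC, V=0.20V), C2(6μF, Q=11μC, V=1.83V), C3(2μF, Q=10μC, V=5.00V), C4(1μF, Q=19μC, V=19.00V)
Op 1: CLOSE 2-1: Q_total=12.00, C_total=11.00, V=1.09; Q2=6.55, Q1=5.45; dissipated=3.638
Op 2: GROUND 1: Q1=0; energy lost=2.975
Total dissipated: 6.613 μJ

Answer: 6.61 μJ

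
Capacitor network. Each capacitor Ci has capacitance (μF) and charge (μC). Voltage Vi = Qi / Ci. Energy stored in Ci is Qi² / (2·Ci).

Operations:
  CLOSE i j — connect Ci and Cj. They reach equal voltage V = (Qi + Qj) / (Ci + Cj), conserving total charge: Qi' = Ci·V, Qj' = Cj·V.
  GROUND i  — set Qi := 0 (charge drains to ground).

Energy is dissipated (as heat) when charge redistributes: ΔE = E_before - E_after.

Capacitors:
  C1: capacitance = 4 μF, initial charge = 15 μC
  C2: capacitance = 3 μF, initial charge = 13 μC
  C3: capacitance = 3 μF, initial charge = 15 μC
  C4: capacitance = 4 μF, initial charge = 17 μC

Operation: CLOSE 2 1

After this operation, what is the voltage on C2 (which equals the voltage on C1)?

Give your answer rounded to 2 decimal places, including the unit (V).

Answer: 4.00 V

Derivation:
Initial: C1(4μF, Q=15μC, V=3.75V), C2(3μF, Q=13μC, V=4.33V), C3(3μF, Q=15μC, V=5.00V), C4(4μF, Q=17μC, V=4.25V)
Op 1: CLOSE 2-1: Q_total=28.00, C_total=7.00, V=4.00; Q2=12.00, Q1=16.00; dissipated=0.292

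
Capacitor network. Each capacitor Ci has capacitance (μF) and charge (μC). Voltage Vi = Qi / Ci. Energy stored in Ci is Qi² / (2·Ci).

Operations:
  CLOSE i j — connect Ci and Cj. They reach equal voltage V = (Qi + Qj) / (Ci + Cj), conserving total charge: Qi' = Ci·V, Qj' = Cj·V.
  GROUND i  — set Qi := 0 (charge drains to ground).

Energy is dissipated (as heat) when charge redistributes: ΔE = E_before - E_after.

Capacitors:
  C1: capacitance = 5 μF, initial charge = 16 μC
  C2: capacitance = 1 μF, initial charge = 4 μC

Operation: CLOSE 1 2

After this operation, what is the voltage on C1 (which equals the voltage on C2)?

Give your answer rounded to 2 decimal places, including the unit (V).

Answer: 3.33 V

Derivation:
Initial: C1(5μF, Q=16μC, V=3.20V), C2(1μF, Q=4μC, V=4.00V)
Op 1: CLOSE 1-2: Q_total=20.00, C_total=6.00, V=3.33; Q1=16.67, Q2=3.33; dissipated=0.267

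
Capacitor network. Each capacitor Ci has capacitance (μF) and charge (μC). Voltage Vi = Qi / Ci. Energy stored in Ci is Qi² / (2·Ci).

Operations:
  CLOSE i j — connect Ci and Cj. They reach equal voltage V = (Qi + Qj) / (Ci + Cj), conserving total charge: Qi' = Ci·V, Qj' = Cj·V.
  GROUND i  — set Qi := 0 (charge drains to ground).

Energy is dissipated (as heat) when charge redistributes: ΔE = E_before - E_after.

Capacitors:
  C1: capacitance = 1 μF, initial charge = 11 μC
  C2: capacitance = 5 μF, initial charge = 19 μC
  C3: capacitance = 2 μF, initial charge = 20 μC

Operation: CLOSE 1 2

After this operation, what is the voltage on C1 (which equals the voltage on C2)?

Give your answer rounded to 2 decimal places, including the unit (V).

Initial: C1(1μF, Q=11μC, V=11.00V), C2(5μF, Q=19μC, V=3.80V), C3(2μF, Q=20μC, V=10.00V)
Op 1: CLOSE 1-2: Q_total=30.00, C_total=6.00, V=5.00; Q1=5.00, Q2=25.00; dissipated=21.600

Answer: 5.00 V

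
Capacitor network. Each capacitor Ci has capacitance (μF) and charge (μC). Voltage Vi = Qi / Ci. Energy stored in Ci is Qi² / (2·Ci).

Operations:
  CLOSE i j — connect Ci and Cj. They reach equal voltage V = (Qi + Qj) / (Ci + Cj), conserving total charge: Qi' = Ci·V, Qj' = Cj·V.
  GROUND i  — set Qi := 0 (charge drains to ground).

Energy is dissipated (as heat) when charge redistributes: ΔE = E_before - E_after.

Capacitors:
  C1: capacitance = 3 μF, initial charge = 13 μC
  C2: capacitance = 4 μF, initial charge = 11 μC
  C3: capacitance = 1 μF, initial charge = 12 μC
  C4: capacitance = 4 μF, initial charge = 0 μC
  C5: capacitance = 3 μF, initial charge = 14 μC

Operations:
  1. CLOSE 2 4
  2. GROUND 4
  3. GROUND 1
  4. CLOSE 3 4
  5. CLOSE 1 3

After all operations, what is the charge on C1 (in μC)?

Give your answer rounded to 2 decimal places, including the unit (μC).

Answer: 1.80 μC

Derivation:
Initial: C1(3μF, Q=13μC, V=4.33V), C2(4μF, Q=11μC, V=2.75V), C3(1μF, Q=12μC, V=12.00V), C4(4μF, Q=0μC, V=0.00V), C5(3μF, Q=14μC, V=4.67V)
Op 1: CLOSE 2-4: Q_total=11.00, C_total=8.00, V=1.38; Q2=5.50, Q4=5.50; dissipated=7.562
Op 2: GROUND 4: Q4=0; energy lost=3.781
Op 3: GROUND 1: Q1=0; energy lost=28.167
Op 4: CLOSE 3-4: Q_total=12.00, C_total=5.00, V=2.40; Q3=2.40, Q4=9.60; dissipated=57.600
Op 5: CLOSE 1-3: Q_total=2.40, C_total=4.00, V=0.60; Q1=1.80, Q3=0.60; dissipated=2.160
Final charges: Q1=1.80, Q2=5.50, Q3=0.60, Q4=9.60, Q5=14.00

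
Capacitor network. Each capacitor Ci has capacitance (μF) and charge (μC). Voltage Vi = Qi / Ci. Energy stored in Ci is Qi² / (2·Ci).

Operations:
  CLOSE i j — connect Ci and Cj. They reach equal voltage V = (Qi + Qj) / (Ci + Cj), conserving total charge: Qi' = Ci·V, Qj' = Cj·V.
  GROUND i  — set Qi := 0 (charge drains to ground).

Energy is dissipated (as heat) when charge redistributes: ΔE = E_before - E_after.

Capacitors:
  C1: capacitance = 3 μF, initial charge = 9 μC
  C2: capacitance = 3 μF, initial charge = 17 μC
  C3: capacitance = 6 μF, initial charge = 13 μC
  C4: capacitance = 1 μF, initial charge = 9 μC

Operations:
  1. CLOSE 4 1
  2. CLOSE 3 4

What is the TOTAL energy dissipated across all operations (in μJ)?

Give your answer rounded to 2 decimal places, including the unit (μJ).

Initial: C1(3μF, Q=9μC, V=3.00V), C2(3μF, Q=17μC, V=5.67V), C3(6μF, Q=13μC, V=2.17V), C4(1μF, Q=9μC, V=9.00V)
Op 1: CLOSE 4-1: Q_total=18.00, C_total=4.00, V=4.50; Q4=4.50, Q1=13.50; dissipated=13.500
Op 2: CLOSE 3-4: Q_total=17.50, C_total=7.00, V=2.50; Q3=15.00, Q4=2.50; dissipated=2.333
Total dissipated: 15.833 μJ

Answer: 15.83 μJ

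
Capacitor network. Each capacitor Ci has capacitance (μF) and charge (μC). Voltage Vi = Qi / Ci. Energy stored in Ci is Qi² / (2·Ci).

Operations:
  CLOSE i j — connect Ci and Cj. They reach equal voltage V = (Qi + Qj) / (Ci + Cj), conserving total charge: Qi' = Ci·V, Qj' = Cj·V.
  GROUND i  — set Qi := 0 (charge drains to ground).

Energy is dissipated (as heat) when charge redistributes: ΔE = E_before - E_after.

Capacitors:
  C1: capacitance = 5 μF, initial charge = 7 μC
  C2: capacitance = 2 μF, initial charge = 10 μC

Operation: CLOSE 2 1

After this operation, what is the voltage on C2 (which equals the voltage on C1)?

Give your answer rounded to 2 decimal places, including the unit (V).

Answer: 2.43 V

Derivation:
Initial: C1(5μF, Q=7μC, V=1.40V), C2(2μF, Q=10μC, V=5.00V)
Op 1: CLOSE 2-1: Q_total=17.00, C_total=7.00, V=2.43; Q2=4.86, Q1=12.14; dissipated=9.257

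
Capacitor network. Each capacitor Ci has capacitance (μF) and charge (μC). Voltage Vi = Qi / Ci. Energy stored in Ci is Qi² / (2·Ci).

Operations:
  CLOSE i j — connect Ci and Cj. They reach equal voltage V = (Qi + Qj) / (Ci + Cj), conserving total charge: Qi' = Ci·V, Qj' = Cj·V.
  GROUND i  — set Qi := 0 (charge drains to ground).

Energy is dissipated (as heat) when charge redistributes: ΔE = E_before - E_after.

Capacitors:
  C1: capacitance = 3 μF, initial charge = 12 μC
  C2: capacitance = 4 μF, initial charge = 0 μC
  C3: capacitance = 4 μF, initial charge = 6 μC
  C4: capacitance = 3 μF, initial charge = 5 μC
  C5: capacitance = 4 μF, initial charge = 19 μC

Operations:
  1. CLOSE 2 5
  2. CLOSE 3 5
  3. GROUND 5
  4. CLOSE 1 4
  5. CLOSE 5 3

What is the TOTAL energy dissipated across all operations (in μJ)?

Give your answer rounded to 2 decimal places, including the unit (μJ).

Answer: 38.67 μJ

Derivation:
Initial: C1(3μF, Q=12μC, V=4.00V), C2(4μF, Q=0μC, V=0.00V), C3(4μF, Q=6μC, V=1.50V), C4(3μF, Q=5μC, V=1.67V), C5(4μF, Q=19μC, V=4.75V)
Op 1: CLOSE 2-5: Q_total=19.00, C_total=8.00, V=2.38; Q2=9.50, Q5=9.50; dissipated=22.562
Op 2: CLOSE 3-5: Q_total=15.50, C_total=8.00, V=1.94; Q3=7.75, Q5=7.75; dissipated=0.766
Op 3: GROUND 5: Q5=0; energy lost=7.508
Op 4: CLOSE 1-4: Q_total=17.00, C_total=6.00, V=2.83; Q1=8.50, Q4=8.50; dissipated=4.083
Op 5: CLOSE 5-3: Q_total=7.75, C_total=8.00, V=0.97; Q5=3.88, Q3=3.88; dissipated=3.754
Total dissipated: 38.673 μJ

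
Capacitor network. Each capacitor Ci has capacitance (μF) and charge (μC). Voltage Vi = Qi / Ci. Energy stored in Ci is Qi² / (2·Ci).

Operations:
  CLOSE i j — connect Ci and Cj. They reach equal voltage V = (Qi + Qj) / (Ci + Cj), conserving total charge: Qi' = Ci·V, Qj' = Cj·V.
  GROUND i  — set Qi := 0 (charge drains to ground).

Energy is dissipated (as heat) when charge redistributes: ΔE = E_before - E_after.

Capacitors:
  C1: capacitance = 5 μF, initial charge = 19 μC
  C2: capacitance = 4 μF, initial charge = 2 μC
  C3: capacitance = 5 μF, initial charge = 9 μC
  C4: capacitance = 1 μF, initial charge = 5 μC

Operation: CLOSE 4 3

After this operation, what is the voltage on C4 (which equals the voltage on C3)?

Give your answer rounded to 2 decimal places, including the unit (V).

Initial: C1(5μF, Q=19μC, V=3.80V), C2(4μF, Q=2μC, V=0.50V), C3(5μF, Q=9μC, V=1.80V), C4(1μF, Q=5μC, V=5.00V)
Op 1: CLOSE 4-3: Q_total=14.00, C_total=6.00, V=2.33; Q4=2.33, Q3=11.67; dissipated=4.267

Answer: 2.33 V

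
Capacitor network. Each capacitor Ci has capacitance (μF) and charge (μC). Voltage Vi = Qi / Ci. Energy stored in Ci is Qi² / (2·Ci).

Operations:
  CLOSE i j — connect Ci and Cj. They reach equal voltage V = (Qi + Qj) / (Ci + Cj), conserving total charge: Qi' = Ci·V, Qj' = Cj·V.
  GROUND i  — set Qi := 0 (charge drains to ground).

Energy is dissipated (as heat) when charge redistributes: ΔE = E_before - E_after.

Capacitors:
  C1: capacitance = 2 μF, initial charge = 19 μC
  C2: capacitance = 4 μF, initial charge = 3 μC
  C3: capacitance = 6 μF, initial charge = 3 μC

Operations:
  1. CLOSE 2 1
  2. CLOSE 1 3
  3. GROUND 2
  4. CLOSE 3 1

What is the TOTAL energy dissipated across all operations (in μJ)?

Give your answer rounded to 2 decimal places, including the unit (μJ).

Answer: 85.45 μJ

Derivation:
Initial: C1(2μF, Q=19μC, V=9.50V), C2(4μF, Q=3μC, V=0.75V), C3(6μF, Q=3μC, V=0.50V)
Op 1: CLOSE 2-1: Q_total=22.00, C_total=6.00, V=3.67; Q2=14.67, Q1=7.33; dissipated=51.042
Op 2: CLOSE 1-3: Q_total=10.33, C_total=8.00, V=1.29; Q1=2.58, Q3=7.75; dissipated=7.521
Op 3: GROUND 2: Q2=0; energy lost=26.889
Op 4: CLOSE 3-1: Q_total=10.33, C_total=8.00, V=1.29; Q3=7.75, Q1=2.58; dissipated=0.000
Total dissipated: 85.451 μJ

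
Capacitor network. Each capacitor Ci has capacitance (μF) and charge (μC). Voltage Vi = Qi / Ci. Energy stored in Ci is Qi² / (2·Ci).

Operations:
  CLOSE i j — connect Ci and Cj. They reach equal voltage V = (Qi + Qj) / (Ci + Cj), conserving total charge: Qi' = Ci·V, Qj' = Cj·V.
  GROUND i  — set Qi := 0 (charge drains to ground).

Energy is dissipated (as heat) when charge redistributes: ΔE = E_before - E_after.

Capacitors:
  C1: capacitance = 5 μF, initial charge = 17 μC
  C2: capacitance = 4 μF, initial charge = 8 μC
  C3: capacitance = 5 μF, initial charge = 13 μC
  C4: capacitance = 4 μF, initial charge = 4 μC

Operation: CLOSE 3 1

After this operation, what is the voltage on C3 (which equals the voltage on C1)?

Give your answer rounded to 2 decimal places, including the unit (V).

Initial: C1(5μF, Q=17μC, V=3.40V), C2(4μF, Q=8μC, V=2.00V), C3(5μF, Q=13μC, V=2.60V), C4(4μF, Q=4μC, V=1.00V)
Op 1: CLOSE 3-1: Q_total=30.00, C_total=10.00, V=3.00; Q3=15.00, Q1=15.00; dissipated=0.800

Answer: 3.00 V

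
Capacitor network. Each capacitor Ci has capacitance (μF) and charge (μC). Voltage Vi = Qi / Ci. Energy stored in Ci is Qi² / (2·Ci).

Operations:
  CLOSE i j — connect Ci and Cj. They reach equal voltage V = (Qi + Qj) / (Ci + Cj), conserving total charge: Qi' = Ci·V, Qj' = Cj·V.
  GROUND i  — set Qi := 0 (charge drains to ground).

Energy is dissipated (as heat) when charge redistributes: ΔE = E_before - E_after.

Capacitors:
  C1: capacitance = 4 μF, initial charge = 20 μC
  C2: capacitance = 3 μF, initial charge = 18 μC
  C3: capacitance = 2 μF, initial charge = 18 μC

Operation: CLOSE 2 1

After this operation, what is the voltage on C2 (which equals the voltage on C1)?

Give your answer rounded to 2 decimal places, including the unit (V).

Initial: C1(4μF, Q=20μC, V=5.00V), C2(3μF, Q=18μC, V=6.00V), C3(2μF, Q=18μC, V=9.00V)
Op 1: CLOSE 2-1: Q_total=38.00, C_total=7.00, V=5.43; Q2=16.29, Q1=21.71; dissipated=0.857

Answer: 5.43 V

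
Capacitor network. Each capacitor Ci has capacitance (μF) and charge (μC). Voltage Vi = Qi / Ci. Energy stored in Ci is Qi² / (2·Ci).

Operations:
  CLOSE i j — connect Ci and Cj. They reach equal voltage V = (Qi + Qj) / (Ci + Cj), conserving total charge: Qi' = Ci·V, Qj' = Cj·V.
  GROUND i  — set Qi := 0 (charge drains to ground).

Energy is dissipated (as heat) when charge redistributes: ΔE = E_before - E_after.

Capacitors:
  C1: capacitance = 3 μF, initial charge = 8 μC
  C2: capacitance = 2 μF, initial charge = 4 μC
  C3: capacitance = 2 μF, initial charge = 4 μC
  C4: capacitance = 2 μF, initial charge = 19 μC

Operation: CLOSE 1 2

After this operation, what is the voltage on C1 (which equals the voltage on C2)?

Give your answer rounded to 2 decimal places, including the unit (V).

Initial: C1(3μF, Q=8μC, V=2.67V), C2(2μF, Q=4μC, V=2.00V), C3(2μF, Q=4μC, V=2.00V), C4(2μF, Q=19μC, V=9.50V)
Op 1: CLOSE 1-2: Q_total=12.00, C_total=5.00, V=2.40; Q1=7.20, Q2=4.80; dissipated=0.267

Answer: 2.40 V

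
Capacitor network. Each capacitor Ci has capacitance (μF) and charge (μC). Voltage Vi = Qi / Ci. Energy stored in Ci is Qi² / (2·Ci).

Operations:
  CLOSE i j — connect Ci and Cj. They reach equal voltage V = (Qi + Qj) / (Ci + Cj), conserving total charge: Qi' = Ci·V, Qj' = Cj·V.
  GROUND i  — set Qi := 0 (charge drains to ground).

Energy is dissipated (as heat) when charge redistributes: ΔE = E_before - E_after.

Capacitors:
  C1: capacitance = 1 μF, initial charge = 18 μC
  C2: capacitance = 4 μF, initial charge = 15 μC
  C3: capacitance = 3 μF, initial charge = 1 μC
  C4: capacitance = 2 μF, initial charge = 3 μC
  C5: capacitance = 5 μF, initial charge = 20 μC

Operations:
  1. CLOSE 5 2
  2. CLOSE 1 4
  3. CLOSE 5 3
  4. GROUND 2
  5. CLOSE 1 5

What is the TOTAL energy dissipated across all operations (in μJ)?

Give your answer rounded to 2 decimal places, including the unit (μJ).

Initial: C1(1μF, Q=18μC, V=18.00V), C2(4μF, Q=15μC, V=3.75V), C3(3μF, Q=1μC, V=0.33V), C4(2μF, Q=3μC, V=1.50V), C5(5μF, Q=20μC, V=4.00V)
Op 1: CLOSE 5-2: Q_total=35.00, C_total=9.00, V=3.89; Q5=19.44, Q2=15.56; dissipated=0.069
Op 2: CLOSE 1-4: Q_total=21.00, C_total=3.00, V=7.00; Q1=7.00, Q4=14.00; dissipated=90.750
Op 3: CLOSE 5-3: Q_total=20.44, C_total=8.00, V=2.56; Q5=12.78, Q3=7.67; dissipated=11.852
Op 4: GROUND 2: Q2=0; energy lost=30.247
Op 5: CLOSE 1-5: Q_total=19.78, C_total=6.00, V=3.30; Q1=3.30, Q5=16.48; dissipated=8.230
Total dissipated: 141.149 μJ

Answer: 141.15 μJ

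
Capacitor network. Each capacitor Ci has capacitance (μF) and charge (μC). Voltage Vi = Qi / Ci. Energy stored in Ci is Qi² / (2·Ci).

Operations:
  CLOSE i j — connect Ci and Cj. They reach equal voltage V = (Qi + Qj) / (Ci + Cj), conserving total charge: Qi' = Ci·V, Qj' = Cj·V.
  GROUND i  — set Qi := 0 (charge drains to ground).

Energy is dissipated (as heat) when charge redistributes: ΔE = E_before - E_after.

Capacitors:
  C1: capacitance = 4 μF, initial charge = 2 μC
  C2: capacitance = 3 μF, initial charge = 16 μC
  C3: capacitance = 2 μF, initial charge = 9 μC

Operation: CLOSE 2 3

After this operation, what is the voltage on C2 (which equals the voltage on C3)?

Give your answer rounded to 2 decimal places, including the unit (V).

Initial: C1(4μF, Q=2μC, V=0.50V), C2(3μF, Q=16μC, V=5.33V), C3(2μF, Q=9μC, V=4.50V)
Op 1: CLOSE 2-3: Q_total=25.00, C_total=5.00, V=5.00; Q2=15.00, Q3=10.00; dissipated=0.417

Answer: 5.00 V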